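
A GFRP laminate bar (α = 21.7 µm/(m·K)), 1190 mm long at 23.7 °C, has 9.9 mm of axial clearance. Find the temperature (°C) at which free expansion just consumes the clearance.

407 °C

α·L₀·ΔT = 9.9 mm ⇒ ΔT = 9.9 / (21.7×10⁻⁶ × 1190.0) = 383.4 K.
T = 23.7 + 383.4 = 407.1 °C.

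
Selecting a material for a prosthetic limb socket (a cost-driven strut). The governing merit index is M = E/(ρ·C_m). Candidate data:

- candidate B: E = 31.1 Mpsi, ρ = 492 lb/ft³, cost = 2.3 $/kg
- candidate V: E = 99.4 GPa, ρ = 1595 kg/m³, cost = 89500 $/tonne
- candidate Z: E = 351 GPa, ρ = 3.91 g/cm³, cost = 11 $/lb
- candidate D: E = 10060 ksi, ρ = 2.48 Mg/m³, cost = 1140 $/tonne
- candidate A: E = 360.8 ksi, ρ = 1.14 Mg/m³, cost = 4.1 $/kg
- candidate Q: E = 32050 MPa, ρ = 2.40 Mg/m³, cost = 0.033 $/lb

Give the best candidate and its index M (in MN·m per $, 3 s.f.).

Normalizing units and computing the index:
  candidate B: E = 214.4 GPa, ρ = 7881 kg/m³, cost = 2.300 $/kg
  candidate V: E = 99.40 GPa, ρ = 1595 kg/m³, cost = 89.50 $/kg
  candidate Z: E = 351.0 GPa, ρ = 3910 kg/m³, cost = 24.25 $/kg
  candidate D: E = 69.36 GPa, ρ = 2480 kg/m³, cost = 1.140 $/kg
  candidate A: E = 2.488 GPa, ρ = 1140 kg/m³, cost = 4.100 $/kg
  candidate Q: E = 32.05 GPa, ρ = 2400 kg/m³, cost = 0.07275 $/kg
  candidate Q: M = 184 MN·m per $
  candidate D: M = 24.5 MN·m per $
  candidate B: M = 11.8 MN·m per $
  candidate Z: M = 3.70 MN·m per $
  candidate V: M = 0.696 MN·m per $
  candidate A: M = 0.532 MN·m per $
Candidate Q has the largest M.

candidate Q, M = 184 MN·m per $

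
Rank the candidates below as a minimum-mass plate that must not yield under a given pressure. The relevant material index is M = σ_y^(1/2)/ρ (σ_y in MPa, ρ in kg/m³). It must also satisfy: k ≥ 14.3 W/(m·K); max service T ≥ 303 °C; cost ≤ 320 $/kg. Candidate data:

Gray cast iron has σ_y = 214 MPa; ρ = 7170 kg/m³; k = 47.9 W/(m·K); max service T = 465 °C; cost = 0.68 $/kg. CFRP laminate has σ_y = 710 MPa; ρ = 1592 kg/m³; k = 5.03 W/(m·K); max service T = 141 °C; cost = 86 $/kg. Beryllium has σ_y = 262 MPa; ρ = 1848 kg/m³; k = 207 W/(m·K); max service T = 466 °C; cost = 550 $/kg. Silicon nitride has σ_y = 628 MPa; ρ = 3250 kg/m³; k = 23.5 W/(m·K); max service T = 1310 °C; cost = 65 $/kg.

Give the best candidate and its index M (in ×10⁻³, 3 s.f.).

silicon nitride, M = 7.71×10⁻³

Screen on constraints: k ≥ 14.3 W/(m·K); max service T ≥ 303 °C; cost ≤ 320 $/kg. Survivors: gray cast iron, silicon nitride.
Computing M directly (units already consistent):
  silicon nitride: M = 7.71×10⁻³
  gray cast iron: M = 2.04×10⁻³
The maximum is for silicon nitride.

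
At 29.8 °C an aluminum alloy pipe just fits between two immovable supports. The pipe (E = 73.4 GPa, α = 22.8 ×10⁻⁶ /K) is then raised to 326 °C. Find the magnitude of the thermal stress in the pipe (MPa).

496 MPa

ΔT = 296.2 K. Constrained thermal stress σ = E·α·ΔT = 73.40×10³ MPa × 22.8×10⁻⁶ × 296.2 = 496 MPa (compressive).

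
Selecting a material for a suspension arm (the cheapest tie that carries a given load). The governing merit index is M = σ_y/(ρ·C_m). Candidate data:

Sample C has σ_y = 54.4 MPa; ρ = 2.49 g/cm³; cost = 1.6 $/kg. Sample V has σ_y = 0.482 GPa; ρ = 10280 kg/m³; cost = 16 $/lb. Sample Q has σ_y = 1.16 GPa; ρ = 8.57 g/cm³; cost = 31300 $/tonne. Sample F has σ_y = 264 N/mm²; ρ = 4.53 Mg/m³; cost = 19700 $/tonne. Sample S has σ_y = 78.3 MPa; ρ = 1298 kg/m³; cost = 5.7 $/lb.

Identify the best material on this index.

Putting every candidate on a common basis:
  sample C: σ_y = 54.40 MPa, ρ = 2490 kg/m³, cost = 1.600 $/kg
  sample V: σ_y = 482.0 MPa, ρ = 10280 kg/m³, cost = 35.27 $/kg
  sample Q: σ_y = 1160 MPa, ρ = 8570 kg/m³, cost = 31.30 $/kg
  sample F: σ_y = 264.0 MPa, ρ = 4530 kg/m³, cost = 19.70 $/kg
  sample S: σ_y = 78.30 MPa, ρ = 1298 kg/m³, cost = 12.57 $/kg
  sample C: M = 13.7 kN·m per $
  sample S: M = 4.80 kN·m per $
  sample Q: M = 4.32 kN·m per $
  sample F: M = 2.96 kN·m per $
  sample V: M = 1.33 kN·m per $
Highest index: sample C.

sample C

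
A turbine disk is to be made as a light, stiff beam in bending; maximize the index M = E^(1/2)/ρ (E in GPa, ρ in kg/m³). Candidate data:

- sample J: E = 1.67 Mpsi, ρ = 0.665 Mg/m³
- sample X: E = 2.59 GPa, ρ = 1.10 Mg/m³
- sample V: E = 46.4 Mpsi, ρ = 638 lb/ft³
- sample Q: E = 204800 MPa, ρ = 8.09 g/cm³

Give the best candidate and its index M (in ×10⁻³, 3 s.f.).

sample J, M = 5.10×10⁻³

Putting every candidate on a common basis:
  sample J: E = 11.51 GPa, ρ = 665.0 kg/m³
  sample X: E = 2.590 GPa, ρ = 1100 kg/m³
  sample V: E = 319.9 GPa, ρ = 10220 kg/m³
  sample Q: E = 204.8 GPa, ρ = 8090 kg/m³
  sample J: M = 5.10×10⁻³
  sample Q: M = 1.77×10⁻³
  sample V: M = 1.75×10⁻³
  sample X: M = 1.46×10⁻³
Sample J has the largest M.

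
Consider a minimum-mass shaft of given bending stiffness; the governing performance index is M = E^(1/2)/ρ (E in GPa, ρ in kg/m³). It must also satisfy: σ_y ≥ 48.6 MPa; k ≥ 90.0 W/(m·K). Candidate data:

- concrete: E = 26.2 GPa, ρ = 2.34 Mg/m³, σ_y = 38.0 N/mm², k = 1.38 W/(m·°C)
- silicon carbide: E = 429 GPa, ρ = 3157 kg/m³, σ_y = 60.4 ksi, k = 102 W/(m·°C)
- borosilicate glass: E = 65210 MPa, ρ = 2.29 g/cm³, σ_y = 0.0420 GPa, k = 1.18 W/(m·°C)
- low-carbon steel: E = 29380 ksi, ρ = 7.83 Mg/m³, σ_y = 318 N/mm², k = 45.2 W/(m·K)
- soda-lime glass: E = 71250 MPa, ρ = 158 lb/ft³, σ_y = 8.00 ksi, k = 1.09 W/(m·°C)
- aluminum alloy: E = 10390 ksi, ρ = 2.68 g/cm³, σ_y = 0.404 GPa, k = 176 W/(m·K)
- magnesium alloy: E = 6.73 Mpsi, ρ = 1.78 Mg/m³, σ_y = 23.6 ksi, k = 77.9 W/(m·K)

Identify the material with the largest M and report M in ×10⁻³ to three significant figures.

Screen on constraints: σ_y ≥ 48.6 MPa; k ≥ 90.0 W/(m·K). Survivors: silicon carbide, aluminum alloy.
In SI units:
  silicon carbide: E = 429.0 GPa, ρ = 3157 kg/m³
  aluminum alloy: E = 71.64 GPa, ρ = 2680 kg/m³
  silicon carbide: M = 6.56×10⁻³
  aluminum alloy: M = 3.16×10⁻³
The maximum is for silicon carbide.

silicon carbide, M = 6.56×10⁻³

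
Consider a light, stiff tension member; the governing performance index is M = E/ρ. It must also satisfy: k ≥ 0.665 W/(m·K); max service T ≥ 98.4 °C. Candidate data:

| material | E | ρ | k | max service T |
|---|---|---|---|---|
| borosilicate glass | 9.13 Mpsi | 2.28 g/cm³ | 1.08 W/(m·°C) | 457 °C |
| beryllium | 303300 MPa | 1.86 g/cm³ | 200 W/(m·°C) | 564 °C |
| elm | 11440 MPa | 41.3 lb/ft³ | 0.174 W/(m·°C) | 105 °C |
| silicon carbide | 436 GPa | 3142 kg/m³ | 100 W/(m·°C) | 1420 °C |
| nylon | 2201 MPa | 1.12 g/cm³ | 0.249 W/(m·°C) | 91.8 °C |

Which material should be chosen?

beryllium

Screen on constraints: k ≥ 0.665 W/(m·K); max service T ≥ 98.4 °C. Survivors: borosilicate glass, beryllium, silicon carbide.
After converting to SI:
  borosilicate glass: E = 62.95 GPa, ρ = 2280 kg/m³
  beryllium: E = 303.3 GPa, ρ = 1860 kg/m³
  silicon carbide: E = 436.0 GPa, ρ = 3142 kg/m³
  beryllium: M = 163 MN·m/kg
  silicon carbide: M = 139 MN·m/kg
  borosilicate glass: M = 27.6 MN·m/kg
Beryllium ranks first.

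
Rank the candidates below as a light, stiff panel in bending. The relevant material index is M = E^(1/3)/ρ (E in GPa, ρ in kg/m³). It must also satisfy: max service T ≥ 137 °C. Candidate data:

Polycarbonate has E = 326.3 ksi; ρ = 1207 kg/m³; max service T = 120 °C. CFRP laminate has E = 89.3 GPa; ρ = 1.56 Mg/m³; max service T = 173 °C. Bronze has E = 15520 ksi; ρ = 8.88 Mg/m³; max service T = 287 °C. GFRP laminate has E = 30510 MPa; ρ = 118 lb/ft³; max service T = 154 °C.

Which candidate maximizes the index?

Screen on constraints: max service T ≥ 137 °C. Survivors: CFRP laminate, bronze, GFRP laminate.
In SI units:
  CFRP laminate: E = 89.30 GPa, ρ = 1560 kg/m³
  bronze: E = 107.0 GPa, ρ = 8880 kg/m³
  GFRP laminate: E = 30.51 GPa, ρ = 1890 kg/m³
  CFRP laminate: M = 2.87×10⁻³
  GFRP laminate: M = 1.65×10⁻³
  bronze: M = 0.535×10⁻³
CFRP laminate has the largest M.

CFRP laminate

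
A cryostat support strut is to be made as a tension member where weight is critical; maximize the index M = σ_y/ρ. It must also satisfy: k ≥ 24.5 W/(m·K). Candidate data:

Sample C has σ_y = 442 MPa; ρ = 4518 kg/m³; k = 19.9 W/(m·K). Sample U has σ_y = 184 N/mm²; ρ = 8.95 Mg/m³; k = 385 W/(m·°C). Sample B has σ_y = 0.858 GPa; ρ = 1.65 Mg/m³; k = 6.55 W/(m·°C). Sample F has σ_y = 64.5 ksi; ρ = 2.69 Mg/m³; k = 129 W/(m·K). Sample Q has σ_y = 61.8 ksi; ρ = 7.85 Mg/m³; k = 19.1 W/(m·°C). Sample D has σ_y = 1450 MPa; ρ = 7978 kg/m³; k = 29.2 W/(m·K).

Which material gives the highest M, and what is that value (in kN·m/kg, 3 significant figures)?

Screen on constraints: k ≥ 24.5 W/(m·K). Survivors: sample U, sample F, sample D.
In SI units:
  sample U: σ_y = 184.0 MPa, ρ = 8950 kg/m³
  sample F: σ_y = 444.7 MPa, ρ = 2690 kg/m³
  sample D: σ_y = 1450 MPa, ρ = 7978 kg/m³
  sample D: M = 182 kN·m/kg
  sample F: M = 165 kN·m/kg
  sample U: M = 20.6 kN·m/kg
The maximum is for sample D.

sample D, M = 182 kN·m/kg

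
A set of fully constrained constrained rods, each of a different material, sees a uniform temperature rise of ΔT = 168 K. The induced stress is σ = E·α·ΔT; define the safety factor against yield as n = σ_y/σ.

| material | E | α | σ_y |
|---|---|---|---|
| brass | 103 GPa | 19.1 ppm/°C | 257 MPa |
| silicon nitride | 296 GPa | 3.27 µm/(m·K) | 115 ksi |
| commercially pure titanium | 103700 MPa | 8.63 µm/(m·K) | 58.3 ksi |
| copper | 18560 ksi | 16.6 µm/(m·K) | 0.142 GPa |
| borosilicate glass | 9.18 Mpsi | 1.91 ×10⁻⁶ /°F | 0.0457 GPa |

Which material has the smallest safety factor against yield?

Per material, after unit conversion:
  brass: E = 103.0, α = 19.1, σ_y = 257.0 → σ = 331 MPa, n = 0.778
  silicon nitride: E = 296.0, α = 3.27, σ_y = 792.9 → σ = 163 MPa, n = 4.88
  commercially pure titanium: E = 103.7, α = 8.63, σ_y = 402.0 → σ = 150 MPa, n = 2.67
  copper: E = 128.0, α = 16.6, σ_y = 142.0 → σ = 357 MPa, n = 0.398
  borosilicate glass: E = 63.29, α = 3.44, σ_y = 45.70 → σ = 36.6 MPa, n = 1.25
Copper has the lowest safety factor, n = 0.398.

copper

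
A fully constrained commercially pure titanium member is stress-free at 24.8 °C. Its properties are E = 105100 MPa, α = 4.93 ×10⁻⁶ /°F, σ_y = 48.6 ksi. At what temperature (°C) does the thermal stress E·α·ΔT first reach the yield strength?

384 °C

E = 105100 MPa = 105.1 GPa.
α = 4.93×10⁻⁶/°F × 9/5 = 8.87×10⁻⁶/K.
σ_y = 48.6 ksi = 335.1 MPa.
E·α·ΔT = 335.1 MPa ⇒ ΔT = 335.1 / (105.1×10³ × 8.87×10⁻⁶) = 359.3 K.
T = 24.8 + 359.3 = 384.1 °C.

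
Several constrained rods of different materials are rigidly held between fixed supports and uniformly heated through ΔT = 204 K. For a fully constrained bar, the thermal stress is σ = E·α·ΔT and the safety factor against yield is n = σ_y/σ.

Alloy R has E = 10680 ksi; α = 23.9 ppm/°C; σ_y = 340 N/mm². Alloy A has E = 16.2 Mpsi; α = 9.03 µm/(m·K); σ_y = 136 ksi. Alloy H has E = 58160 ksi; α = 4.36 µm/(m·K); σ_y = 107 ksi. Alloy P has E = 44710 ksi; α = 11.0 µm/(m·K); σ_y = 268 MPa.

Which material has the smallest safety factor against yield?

alloy P

Converting E to GPa, α to ×10⁻⁶/K, σ_y to MPa, then σ and n for each:
  alloy R: E = 73.64, α = 23.9, σ_y = 340.0 → σ = 359 MPa, n = 0.947
  alloy A: E = 111.7, α = 9.03, σ_y = 937.7 → σ = 206 MPa, n = 4.56
  alloy H: E = 401.0, α = 4.36, σ_y = 737.7 → σ = 357 MPa, n = 2.07
  alloy P: E = 308.3, α = 11.0, σ_y = 268.0 → σ = 692 MPa, n = 0.387
The minimum is alloy P at n = 0.387.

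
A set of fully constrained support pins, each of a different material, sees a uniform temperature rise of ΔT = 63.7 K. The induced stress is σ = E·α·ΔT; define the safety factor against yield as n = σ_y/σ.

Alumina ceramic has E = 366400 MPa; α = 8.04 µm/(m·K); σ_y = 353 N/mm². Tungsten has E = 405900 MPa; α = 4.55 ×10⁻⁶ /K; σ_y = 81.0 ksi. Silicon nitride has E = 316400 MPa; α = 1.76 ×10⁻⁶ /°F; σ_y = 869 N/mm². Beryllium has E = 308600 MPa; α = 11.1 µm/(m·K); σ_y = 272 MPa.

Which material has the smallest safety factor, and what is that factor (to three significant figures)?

beryllium, n = 1.25

Per material, after unit conversion:
  alumina ceramic: E = 366.4, α = 8.04, σ_y = 353.0 → σ = 188 MPa, n = 1.88
  tungsten: E = 405.9, α = 4.55, σ_y = 558.5 → σ = 118 MPa, n = 4.75
  silicon nitride: E = 316.4, α = 3.17, σ_y = 869.0 → σ = 63.9 MPa, n = 13.6
  beryllium: E = 308.6, α = 11.1, σ_y = 272.0 → σ = 218 MPa, n = 1.25
Beryllium has the lowest safety factor, n = 1.25.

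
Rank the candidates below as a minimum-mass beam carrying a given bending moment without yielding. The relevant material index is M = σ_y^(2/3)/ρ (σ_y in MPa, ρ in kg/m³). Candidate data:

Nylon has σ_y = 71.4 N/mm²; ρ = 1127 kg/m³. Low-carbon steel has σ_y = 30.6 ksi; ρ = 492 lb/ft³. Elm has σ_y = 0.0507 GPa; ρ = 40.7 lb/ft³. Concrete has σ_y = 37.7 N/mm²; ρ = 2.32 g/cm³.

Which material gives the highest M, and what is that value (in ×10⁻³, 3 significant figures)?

elm, M = 21.0×10⁻³

Normalizing units and computing the index:
  nylon: σ_y = 71.40 MPa, ρ = 1127 kg/m³
  low-carbon steel: σ_y = 211.0 MPa, ρ = 7881 kg/m³
  elm: σ_y = 50.70 MPa, ρ = 652.0 kg/m³
  concrete: σ_y = 37.70 MPa, ρ = 2320 kg/m³
  elm: M = 21.0×10⁻³
  nylon: M = 15.3×10⁻³
  concrete: M = 4.85×10⁻³
  low-carbon steel: M = 4.50×10⁻³
Elm ranks first.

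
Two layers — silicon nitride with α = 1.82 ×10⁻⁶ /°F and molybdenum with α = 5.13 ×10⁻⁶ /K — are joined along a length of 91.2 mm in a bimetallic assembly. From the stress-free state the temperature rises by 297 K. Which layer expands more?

molybdenum

silicon nitride: α = 1.82×10⁻⁶/°F × 9/5 = 3.28×10⁻⁶/K.
α(silicon nitride) = 3.28×10⁻⁶/K vs α(molybdenum) = 5.13×10⁻⁶/K.
Higher α expands more for the same ΔT: molybdenum.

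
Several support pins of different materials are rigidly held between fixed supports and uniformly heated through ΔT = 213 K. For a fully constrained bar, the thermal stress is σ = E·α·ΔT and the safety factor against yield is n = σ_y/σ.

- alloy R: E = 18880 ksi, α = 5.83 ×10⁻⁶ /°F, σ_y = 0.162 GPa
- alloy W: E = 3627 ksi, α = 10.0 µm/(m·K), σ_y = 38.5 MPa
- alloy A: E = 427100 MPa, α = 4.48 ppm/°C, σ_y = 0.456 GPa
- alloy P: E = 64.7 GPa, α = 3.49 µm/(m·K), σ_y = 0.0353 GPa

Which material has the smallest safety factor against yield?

Converting E to GPa, α to ×10⁻⁶/K, σ_y to MPa, then σ and n for each:
  alloy R: E = 130.2, α = 10.5, σ_y = 162.0 → σ = 291 MPa, n = 0.557
  alloy W: E = 25.01, α = 10.0, σ_y = 38.50 → σ = 53.3 MPa, n = 0.723
  alloy A: E = 427.1, α = 4.48, σ_y = 456.0 → σ = 408 MPa, n = 1.12
  alloy P: E = 64.70, α = 3.49, σ_y = 35.30 → σ = 48.1 MPa, n = 0.734
Alloy R has the lowest safety factor, n = 0.557.

alloy R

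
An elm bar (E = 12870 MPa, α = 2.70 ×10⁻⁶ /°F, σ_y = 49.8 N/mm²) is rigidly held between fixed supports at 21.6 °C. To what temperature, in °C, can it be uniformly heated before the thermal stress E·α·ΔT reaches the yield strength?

818 °C

E = 12870 MPa = 12.87 GPa.
α = 2.70×10⁻⁶/°F × 9/5 = 4.86×10⁻⁶/K.
σ_y = 49.8 N/mm² = 49.80 MPa.
E·α·ΔT = 49.80 MPa ⇒ ΔT = 49.80 / (12.87×10³ × 4.86×10⁻⁶) = 796.2 K.
T = 21.6 + 796.2 = 817.8 °C.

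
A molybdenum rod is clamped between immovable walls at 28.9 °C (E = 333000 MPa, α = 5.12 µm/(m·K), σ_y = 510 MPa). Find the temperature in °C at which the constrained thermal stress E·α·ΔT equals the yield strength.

E = 333000 MPa = 333.0 GPa.
E·α·ΔT = 510.0 MPa ⇒ ΔT = 510.0 / (333.0×10³ × 5.12×10⁻⁶) = 299.1 K.
T = 28.9 + 299.1 = 328.0 °C.

328 °C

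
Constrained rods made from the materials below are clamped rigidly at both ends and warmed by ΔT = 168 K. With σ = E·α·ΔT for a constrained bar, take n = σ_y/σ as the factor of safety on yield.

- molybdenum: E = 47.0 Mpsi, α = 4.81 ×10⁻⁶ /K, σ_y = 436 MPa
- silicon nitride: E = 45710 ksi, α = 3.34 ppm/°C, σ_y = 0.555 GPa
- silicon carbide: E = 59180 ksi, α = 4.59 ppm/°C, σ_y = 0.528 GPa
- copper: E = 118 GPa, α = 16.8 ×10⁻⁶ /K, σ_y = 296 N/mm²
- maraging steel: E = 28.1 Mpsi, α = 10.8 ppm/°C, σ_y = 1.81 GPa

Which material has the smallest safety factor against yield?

Per material, after unit conversion:
  molybdenum: E = 324.1, α = 4.81, σ_y = 436.0 → σ = 262 MPa, n = 1.67
  silicon nitride: E = 315.2, α = 3.34, σ_y = 555.0 → σ = 177 MPa, n = 3.14
  silicon carbide: E = 408.0, α = 4.59, σ_y = 528.0 → σ = 315 MPa, n = 1.68
  copper: E = 118.0, α = 16.8, σ_y = 296.0 → σ = 333 MPa, n = 0.889
  maraging steel: E = 193.7, α = 10.8, σ_y = 1810 → σ = 352 MPa, n = 5.15
The minimum is copper at n = 0.889.

copper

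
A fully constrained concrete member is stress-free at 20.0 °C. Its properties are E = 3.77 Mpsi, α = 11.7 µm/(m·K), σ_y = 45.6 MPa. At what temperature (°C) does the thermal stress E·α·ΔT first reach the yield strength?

E = 3.77 Mpsi = 25.99 GPa.
E·α·ΔT = 45.60 MPa ⇒ ΔT = 45.60 / (25.99×10³ × 11.7×10⁻⁶) = 149.9 K.
T = 20.0 + 149.9 = 169.9 °C.

170 °C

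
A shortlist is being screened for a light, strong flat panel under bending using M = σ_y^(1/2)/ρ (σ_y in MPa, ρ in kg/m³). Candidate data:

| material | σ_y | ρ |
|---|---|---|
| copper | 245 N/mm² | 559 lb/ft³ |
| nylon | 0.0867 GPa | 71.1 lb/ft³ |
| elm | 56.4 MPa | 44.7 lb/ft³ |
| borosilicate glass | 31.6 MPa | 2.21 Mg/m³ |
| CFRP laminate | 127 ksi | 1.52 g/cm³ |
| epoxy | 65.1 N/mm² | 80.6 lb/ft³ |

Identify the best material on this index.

In SI units:
  copper: σ_y = 245.0 MPa, ρ = 8954 kg/m³
  nylon: σ_y = 86.70 MPa, ρ = 1139 kg/m³
  elm: σ_y = 56.40 MPa, ρ = 716.0 kg/m³
  borosilicate glass: σ_y = 31.60 MPa, ρ = 2210 kg/m³
  CFRP laminate: σ_y = 875.6 MPa, ρ = 1520 kg/m³
  epoxy: σ_y = 65.10 MPa, ρ = 1291 kg/m³
  CFRP laminate: M = 19.5×10⁻³
  elm: M = 10.5×10⁻³
  nylon: M = 8.18×10⁻³
  epoxy: M = 6.25×10⁻³
  borosilicate glass: M = 2.54×10⁻³
  copper: M = 1.75×10⁻³
CFRP laminate has the largest M.

CFRP laminate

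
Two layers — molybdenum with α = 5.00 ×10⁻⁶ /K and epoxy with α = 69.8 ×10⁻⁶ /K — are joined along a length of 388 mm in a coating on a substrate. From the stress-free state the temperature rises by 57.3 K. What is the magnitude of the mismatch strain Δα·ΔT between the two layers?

3.71×10⁻³

Δα = |5.00 − 69.8|×10⁻⁶/K = 64.8×10⁻⁶/K.
Mismatch strain = Δα·ΔT = 64.8×10⁻⁶ × 57.3 = 3.71×10⁻³.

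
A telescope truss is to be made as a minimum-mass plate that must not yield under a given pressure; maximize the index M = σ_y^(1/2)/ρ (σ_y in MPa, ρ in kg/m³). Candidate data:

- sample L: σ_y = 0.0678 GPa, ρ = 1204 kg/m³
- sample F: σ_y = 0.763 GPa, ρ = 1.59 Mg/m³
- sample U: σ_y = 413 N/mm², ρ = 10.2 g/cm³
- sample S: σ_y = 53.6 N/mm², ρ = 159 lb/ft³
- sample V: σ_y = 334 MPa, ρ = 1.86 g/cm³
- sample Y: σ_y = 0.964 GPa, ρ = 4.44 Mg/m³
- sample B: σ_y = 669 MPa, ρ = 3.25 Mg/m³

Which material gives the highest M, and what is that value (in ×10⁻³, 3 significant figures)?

sample F, M = 17.4×10⁻³

After converting to SI:
  sample L: σ_y = 67.80 MPa, ρ = 1204 kg/m³
  sample F: σ_y = 763.0 MPa, ρ = 1590 kg/m³
  sample U: σ_y = 413.0 MPa, ρ = 10200 kg/m³
  sample S: σ_y = 53.60 MPa, ρ = 2547 kg/m³
  sample V: σ_y = 334.0 MPa, ρ = 1860 kg/m³
  sample Y: σ_y = 964.0 MPa, ρ = 4440 kg/m³
  sample B: σ_y = 669.0 MPa, ρ = 3250 kg/m³
  sample F: M = 17.4×10⁻³
  sample V: M = 9.83×10⁻³
  sample B: M = 7.96×10⁻³
  sample Y: M = 6.99×10⁻³
  sample L: M = 6.84×10⁻³
  sample S: M = 2.87×10⁻³
  sample U: M = 1.99×10⁻³
Highest index: sample F.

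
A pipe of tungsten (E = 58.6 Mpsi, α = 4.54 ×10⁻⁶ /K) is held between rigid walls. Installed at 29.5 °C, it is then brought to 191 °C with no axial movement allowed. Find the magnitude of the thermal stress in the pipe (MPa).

E = 58.6 Mpsi = 404.0 GPa.
ΔT = 161.5 K. Constrained thermal stress σ = E·α·ΔT = 404.0×10³ MPa × 4.54×10⁻⁶ × 161.5 = 296 MPa (compressive).

296 MPa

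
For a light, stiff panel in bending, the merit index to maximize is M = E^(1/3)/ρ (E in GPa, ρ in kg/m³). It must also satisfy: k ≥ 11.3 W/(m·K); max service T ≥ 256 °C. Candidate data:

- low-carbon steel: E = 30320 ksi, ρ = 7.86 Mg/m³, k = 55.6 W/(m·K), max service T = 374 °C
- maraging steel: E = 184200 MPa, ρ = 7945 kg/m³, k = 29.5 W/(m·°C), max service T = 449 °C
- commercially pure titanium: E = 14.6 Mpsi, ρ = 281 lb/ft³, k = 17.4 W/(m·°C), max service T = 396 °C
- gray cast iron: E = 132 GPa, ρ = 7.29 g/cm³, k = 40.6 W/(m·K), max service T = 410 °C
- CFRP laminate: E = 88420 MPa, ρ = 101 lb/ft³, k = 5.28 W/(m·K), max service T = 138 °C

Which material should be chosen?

commercially pure titanium

Screen on constraints: k ≥ 11.3 W/(m·K); max service T ≥ 256 °C. Survivors: low-carbon steel, maraging steel, commercially pure titanium, gray cast iron.
After converting to SI:
  low-carbon steel: E = 209.0 GPa, ρ = 7860 kg/m³
  maraging steel: E = 184.2 GPa, ρ = 7945 kg/m³
  commercially pure titanium: E = 100.7 GPa, ρ = 4501 kg/m³
  gray cast iron: E = 132.0 GPa, ρ = 7290 kg/m³
  commercially pure titanium: M = 1.03×10⁻³
  low-carbon steel: M = 0.755×10⁻³
  maraging steel: M = 0.716×10⁻³
  gray cast iron: M = 0.698×10⁻³
Commercially pure titanium has the largest M.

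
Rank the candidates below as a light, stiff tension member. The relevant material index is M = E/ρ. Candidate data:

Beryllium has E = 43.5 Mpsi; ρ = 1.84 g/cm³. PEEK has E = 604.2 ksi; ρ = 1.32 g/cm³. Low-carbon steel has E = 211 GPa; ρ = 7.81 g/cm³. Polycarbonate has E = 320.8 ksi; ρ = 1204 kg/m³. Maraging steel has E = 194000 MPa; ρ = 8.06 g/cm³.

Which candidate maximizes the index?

Convert each candidate to consistent units, then evaluate M:
  beryllium: E = 299.9 GPa, ρ = 1840 kg/m³
  PEEK: E = 4.166 GPa, ρ = 1320 kg/m³
  low-carbon steel: E = 211.0 GPa, ρ = 7810 kg/m³
  polycarbonate: E = 2.212 GPa, ρ = 1204 kg/m³
  maraging steel: E = 194.0 GPa, ρ = 8060 kg/m³
  beryllium: M = 163 MN·m/kg
  low-carbon steel: M = 27.0 MN·m/kg
  maraging steel: M = 24.1 MN·m/kg
  PEEK: M = 3.16 MN·m/kg
  polycarbonate: M = 1.84 MN·m/kg
The maximum is for beryllium.

beryllium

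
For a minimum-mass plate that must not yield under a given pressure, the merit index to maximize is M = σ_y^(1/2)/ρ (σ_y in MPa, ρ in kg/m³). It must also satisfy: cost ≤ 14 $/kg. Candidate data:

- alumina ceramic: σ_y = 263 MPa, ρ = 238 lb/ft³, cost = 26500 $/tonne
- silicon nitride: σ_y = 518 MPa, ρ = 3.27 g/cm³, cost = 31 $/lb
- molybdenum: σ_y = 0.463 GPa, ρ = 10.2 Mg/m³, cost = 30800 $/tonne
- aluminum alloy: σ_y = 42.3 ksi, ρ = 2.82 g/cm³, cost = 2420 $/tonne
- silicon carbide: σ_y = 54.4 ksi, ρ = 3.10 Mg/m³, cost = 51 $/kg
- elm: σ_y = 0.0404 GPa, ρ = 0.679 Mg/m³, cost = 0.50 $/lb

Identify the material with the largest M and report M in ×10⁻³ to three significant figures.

Screen on constraints: cost ≤ 14 $/kg. Survivors: aluminum alloy, elm.
Normalizing units and computing the index:
  aluminum alloy: σ_y = 291.6 MPa, ρ = 2820 kg/m³
  elm: σ_y = 40.40 MPa, ρ = 679.0 kg/m³
  elm: M = 9.36×10⁻³
  aluminum alloy: M = 6.06×10⁻³
Elm has the largest M.

elm, M = 9.36×10⁻³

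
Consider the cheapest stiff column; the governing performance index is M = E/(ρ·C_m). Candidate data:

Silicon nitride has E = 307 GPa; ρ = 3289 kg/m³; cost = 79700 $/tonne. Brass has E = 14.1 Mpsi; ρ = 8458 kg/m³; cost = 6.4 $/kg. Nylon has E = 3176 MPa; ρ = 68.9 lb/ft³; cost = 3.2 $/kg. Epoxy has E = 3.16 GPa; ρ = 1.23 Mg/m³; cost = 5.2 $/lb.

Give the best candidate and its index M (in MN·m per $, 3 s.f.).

In SI units:
  silicon nitride: E = 307.0 GPa, ρ = 3289 kg/m³, cost = 79.70 $/kg
  brass: E = 97.22 GPa, ρ = 8458 kg/m³, cost = 6.400 $/kg
  nylon: E = 3.176 GPa, ρ = 1104 kg/m³, cost = 3.200 $/kg
  epoxy: E = 3.160 GPa, ρ = 1230 kg/m³, cost = 11.46 $/kg
  brass: M = 1.80 MN·m per $
  silicon nitride: M = 1.17 MN·m per $
  nylon: M = 0.899 MN·m per $
  epoxy: M = 0.224 MN·m per $
Highest index: brass.

brass, M = 1.80 MN·m per $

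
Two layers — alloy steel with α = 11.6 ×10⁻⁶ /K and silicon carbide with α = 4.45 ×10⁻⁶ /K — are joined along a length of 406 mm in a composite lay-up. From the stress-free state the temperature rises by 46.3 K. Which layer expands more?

α(alloy steel) = 11.6×10⁻⁶/K vs α(silicon carbide) = 4.45×10⁻⁶/K.
Higher α expands more for the same ΔT: alloy steel.

alloy steel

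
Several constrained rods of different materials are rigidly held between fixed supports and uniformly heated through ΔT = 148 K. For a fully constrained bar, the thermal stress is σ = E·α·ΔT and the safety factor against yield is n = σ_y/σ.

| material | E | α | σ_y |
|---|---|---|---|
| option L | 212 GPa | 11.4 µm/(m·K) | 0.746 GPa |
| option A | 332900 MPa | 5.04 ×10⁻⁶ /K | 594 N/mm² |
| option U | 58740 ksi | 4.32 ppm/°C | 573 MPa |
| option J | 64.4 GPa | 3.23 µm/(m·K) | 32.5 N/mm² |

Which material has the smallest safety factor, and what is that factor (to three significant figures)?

Converting E to GPa, α to ×10⁻⁶/K, σ_y to MPa, then σ and n for each:
  option L: E = 212.0, α = 11.4, σ_y = 746.0 → σ = 358 MPa, n = 2.09
  option A: E = 332.9, α = 5.04, σ_y = 594.0 → σ = 248 MPa, n = 2.39
  option U: E = 405.0, α = 4.32, σ_y = 573.0 → σ = 259 MPa, n = 2.21
  option J: E = 64.40, α = 3.23, σ_y = 32.50 → σ = 30.8 MPa, n = 1.06
Smallest n: option J with n = 1.06.

option J, n = 1.06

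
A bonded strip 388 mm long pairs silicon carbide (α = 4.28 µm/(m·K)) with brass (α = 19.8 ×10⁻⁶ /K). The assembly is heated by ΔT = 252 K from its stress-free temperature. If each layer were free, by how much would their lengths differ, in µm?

Δα = |4.28 − 19.8|×10⁻⁶/K = 15.5×10⁻⁶/K.
ΔL_mismatch = Δα·L·ΔT = 15.5×10⁻⁶ × 388.0 mm × 252.0 K = 1520 µm.

1520 µm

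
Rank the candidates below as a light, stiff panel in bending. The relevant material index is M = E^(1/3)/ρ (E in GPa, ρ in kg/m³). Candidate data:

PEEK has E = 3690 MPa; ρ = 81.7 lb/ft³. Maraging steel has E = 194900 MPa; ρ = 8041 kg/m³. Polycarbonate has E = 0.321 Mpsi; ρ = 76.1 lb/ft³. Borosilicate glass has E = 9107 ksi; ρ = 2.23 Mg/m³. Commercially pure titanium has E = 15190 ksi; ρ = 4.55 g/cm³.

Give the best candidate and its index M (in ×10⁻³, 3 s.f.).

borosilicate glass, M = 1.78×10⁻³

Convert each candidate to consistent units, then evaluate M:
  PEEK: E = 3.690 GPa, ρ = 1309 kg/m³
  maraging steel: E = 194.9 GPa, ρ = 8041 kg/m³
  polycarbonate: E = 2.213 GPa, ρ = 1219 kg/m³
  borosilicate glass: E = 62.79 GPa, ρ = 2230 kg/m³
  commercially pure titanium: E = 104.7 GPa, ρ = 4550 kg/m³
  borosilicate glass: M = 1.78×10⁻³
  PEEK: M = 1.18×10⁻³
  polycarbonate: M = 1.07×10⁻³
  commercially pure titanium: M = 1.04×10⁻³
  maraging steel: M = 0.721×10⁻³
The maximum is for borosilicate glass.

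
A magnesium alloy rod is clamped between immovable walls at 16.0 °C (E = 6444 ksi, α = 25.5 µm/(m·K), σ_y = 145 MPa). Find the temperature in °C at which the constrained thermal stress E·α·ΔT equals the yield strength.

144 °C

E = 6444 ksi = 44.43 GPa.
E·α·ΔT = 145.0 MPa ⇒ ΔT = 145.0 / (44.43×10³ × 25.5×10⁻⁶) = 128.0 K.
T = 16.0 + 128.0 = 144.0 °C.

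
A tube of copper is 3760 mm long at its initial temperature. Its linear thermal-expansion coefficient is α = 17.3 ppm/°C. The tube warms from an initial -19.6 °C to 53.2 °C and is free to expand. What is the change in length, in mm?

ΔT = 53.2 − (-19.6) = 72.80 K.
ΔL = α·L₀·ΔT = 17.3×10⁻⁶ × 3760 mm × 72.80 K = 4.74 mm.

4.74 mm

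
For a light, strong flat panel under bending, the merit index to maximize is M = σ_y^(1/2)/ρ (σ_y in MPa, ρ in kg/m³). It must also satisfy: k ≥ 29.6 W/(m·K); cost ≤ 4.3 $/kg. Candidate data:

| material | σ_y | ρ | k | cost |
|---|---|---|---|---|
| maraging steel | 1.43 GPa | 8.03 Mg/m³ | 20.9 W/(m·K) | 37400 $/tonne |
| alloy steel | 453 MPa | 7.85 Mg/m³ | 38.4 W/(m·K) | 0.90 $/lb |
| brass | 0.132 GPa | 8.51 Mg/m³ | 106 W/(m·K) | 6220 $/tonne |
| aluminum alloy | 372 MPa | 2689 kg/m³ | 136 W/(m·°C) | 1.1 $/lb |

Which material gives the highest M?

Screen on constraints: k ≥ 29.6 W/(m·K); cost ≤ 4.3 $/kg. Survivors: alloy steel, aluminum alloy.
Convert each candidate to consistent units, then evaluate M:
  alloy steel: σ_y = 453.0 MPa, ρ = 7850 kg/m³
  aluminum alloy: σ_y = 372.0 MPa, ρ = 2689 kg/m³
  aluminum alloy: M = 7.17×10⁻³
  alloy steel: M = 2.71×10⁻³
The maximum is for aluminum alloy.

aluminum alloy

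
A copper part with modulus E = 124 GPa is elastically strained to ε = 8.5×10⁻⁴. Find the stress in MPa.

σ = E·ε = 124000 MPa × 8.5×10⁻⁴ = 105 MPa.

105 MPa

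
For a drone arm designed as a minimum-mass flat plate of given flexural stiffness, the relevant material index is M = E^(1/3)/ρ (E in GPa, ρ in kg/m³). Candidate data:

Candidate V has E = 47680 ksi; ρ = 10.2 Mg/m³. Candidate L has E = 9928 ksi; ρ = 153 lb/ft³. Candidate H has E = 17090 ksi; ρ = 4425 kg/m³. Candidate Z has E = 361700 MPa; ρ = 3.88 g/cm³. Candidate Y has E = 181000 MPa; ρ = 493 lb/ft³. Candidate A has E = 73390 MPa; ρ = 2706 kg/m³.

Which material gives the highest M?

candidate Z

Convert each candidate to consistent units, then evaluate M:
  candidate V: E = 328.7 GPa, ρ = 10200 kg/m³
  candidate L: E = 68.45 GPa, ρ = 2451 kg/m³
  candidate H: E = 117.8 GPa, ρ = 4425 kg/m³
  candidate Z: E = 361.7 GPa, ρ = 3880 kg/m³
  candidate Y: E = 181.0 GPa, ρ = 7897 kg/m³
  candidate A: E = 73.39 GPa, ρ = 2706 kg/m³
  candidate Z: M = 1.84×10⁻³
  candidate L: M = 1.67×10⁻³
  candidate A: M = 1.55×10⁻³
  candidate H: M = 1.11×10⁻³
  candidate Y: M = 0.716×10⁻³
  candidate V: M = 0.677×10⁻³
Highest index: candidate Z.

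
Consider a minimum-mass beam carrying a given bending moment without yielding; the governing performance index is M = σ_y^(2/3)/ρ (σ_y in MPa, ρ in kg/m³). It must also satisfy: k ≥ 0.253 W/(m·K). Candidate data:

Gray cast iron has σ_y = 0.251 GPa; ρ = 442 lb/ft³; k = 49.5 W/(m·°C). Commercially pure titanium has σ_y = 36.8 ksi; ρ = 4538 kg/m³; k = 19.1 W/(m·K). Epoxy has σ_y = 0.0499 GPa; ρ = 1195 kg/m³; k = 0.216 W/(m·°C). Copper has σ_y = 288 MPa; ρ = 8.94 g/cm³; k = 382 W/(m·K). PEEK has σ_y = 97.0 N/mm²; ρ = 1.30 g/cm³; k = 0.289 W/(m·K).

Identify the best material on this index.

PEEK

Screen on constraints: k ≥ 0.253 W/(m·K). Survivors: gray cast iron, commercially pure titanium, copper, PEEK.
Putting every candidate on a common basis:
  gray cast iron: σ_y = 251.0 MPa, ρ = 7080 kg/m³
  commercially pure titanium: σ_y = 253.7 MPa, ρ = 4538 kg/m³
  copper: σ_y = 288.0 MPa, ρ = 8940 kg/m³
  PEEK: σ_y = 97.00 MPa, ρ = 1300 kg/m³
  PEEK: M = 16.2×10⁻³
  commercially pure titanium: M = 8.83×10⁻³
  gray cast iron: M = 5.62×10⁻³
  copper: M = 4.88×10⁻³
The maximum is for PEEK.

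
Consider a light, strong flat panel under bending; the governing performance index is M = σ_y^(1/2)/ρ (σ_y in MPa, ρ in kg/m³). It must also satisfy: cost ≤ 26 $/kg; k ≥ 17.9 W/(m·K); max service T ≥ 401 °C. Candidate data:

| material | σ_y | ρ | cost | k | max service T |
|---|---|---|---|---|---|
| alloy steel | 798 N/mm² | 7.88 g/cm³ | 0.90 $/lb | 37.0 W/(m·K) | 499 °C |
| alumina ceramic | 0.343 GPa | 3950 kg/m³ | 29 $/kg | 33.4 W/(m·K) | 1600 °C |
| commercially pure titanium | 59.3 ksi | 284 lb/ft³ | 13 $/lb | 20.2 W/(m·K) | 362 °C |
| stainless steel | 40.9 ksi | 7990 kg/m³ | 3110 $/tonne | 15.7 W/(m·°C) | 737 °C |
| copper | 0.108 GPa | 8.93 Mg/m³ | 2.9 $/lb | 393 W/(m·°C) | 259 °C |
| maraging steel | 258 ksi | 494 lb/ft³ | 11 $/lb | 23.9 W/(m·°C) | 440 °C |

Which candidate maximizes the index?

maraging steel

Screen on constraints: cost ≤ 26 $/kg; k ≥ 17.9 W/(m·K); max service T ≥ 401 °C. Survivors: alloy steel, maraging steel.
Convert each candidate to consistent units, then evaluate M:
  alloy steel: σ_y = 798.0 MPa, ρ = 7880 kg/m³
  maraging steel: σ_y = 1779 MPa, ρ = 7913 kg/m³
  maraging steel: M = 5.33×10⁻³
  alloy steel: M = 3.58×10⁻³
The maximum is for maraging steel.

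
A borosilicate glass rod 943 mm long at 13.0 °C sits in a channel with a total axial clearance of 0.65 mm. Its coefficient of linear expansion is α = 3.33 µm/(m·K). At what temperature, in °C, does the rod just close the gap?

α·L₀·ΔT = 0.65 mm ⇒ ΔT = 0.65 / (3.33×10⁻⁶ × 943.0) = 207.0 K.
T = 13.0 + 207.0 = 220.0 °C.

220 °C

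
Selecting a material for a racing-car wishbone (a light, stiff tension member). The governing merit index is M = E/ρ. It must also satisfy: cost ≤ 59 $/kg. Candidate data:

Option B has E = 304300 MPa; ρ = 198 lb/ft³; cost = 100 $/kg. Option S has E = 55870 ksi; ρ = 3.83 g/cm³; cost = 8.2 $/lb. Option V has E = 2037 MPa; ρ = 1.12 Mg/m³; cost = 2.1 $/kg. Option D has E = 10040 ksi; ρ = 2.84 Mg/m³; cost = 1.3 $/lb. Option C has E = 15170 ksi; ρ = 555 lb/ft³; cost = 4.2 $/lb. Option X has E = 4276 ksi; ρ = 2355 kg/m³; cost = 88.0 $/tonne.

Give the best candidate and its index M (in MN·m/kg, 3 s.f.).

Screen on constraints: cost ≤ 59 $/kg. Survivors: option S, option V, option D, option C, option X.
In SI units:
  option S: E = 385.2 GPa, ρ = 3830 kg/m³
  option V: E = 2.037 GPa, ρ = 1120 kg/m³
  option D: E = 69.22 GPa, ρ = 2840 kg/m³
  option C: E = 104.6 GPa, ρ = 8890 kg/m³
  option X: E = 29.48 GPa, ρ = 2355 kg/m³
  option S: M = 101 MN·m/kg
  option D: M = 24.4 MN·m/kg
  option X: M = 12.5 MN·m/kg
  option C: M = 11.8 MN·m/kg
  option V: M = 1.82 MN·m/kg
Option S has the largest M.

option S, M = 101 MN·m/kg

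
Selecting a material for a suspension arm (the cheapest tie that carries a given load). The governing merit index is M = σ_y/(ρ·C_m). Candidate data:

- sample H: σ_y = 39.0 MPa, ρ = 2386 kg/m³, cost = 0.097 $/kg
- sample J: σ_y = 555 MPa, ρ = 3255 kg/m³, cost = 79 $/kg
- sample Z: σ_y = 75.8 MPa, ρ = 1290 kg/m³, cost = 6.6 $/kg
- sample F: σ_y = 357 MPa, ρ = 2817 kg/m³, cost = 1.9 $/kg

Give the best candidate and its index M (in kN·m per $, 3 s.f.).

sample H, M = 169 kN·m per $

Evaluate M for each candidate:
  sample H: M = 169 kN·m per $
  sample F: M = 66.7 kN·m per $
  sample Z: M = 8.90 kN·m per $
  sample J: M = 2.16 kN·m per $
Highest index: sample H.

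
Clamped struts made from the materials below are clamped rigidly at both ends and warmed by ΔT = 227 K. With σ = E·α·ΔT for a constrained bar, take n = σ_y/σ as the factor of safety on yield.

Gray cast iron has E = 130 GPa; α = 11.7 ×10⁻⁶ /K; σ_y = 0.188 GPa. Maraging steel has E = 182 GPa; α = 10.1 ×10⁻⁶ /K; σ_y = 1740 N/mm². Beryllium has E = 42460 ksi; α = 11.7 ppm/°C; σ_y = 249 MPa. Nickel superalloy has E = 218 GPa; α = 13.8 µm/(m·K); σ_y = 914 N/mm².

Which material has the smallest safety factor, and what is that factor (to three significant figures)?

In consistent units (E in GPa, α in ×10⁻⁶/K, σ_y in MPa):
  gray cast iron: E = 130.0, α = 11.7, σ_y = 188.0 → σ = 345 MPa, n = 0.545
  maraging steel: E = 182.0, α = 10.1, σ_y = 1740 → σ = 417 MPa, n = 4.17
  beryllium: E = 292.8, α = 11.7, σ_y = 249.0 → σ = 778 MPa, n = 0.320
  nickel superalloy: E = 218.0, α = 13.8, σ_y = 914.0 → σ = 683 MPa, n = 1.34
Smallest n: beryllium with n = 0.320.

beryllium, n = 0.320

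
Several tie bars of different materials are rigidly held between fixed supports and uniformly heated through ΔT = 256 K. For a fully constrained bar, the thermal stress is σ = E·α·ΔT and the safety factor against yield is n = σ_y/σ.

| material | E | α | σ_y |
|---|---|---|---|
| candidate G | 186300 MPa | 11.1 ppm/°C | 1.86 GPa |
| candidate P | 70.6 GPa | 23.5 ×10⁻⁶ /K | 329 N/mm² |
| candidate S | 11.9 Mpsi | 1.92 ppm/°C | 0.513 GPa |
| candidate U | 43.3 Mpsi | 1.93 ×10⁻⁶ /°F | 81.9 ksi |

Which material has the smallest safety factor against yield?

candidate P

Converting E to GPa, α to ×10⁻⁶/K, σ_y to MPa, then σ and n for each:
  candidate G: E = 186.3, α = 11.1, σ_y = 1860 → σ = 529 MPa, n = 3.51
  candidate P: E = 70.60, α = 23.5, σ_y = 329.0 → σ = 425 MPa, n = 0.775
  candidate S: E = 82.05, α = 1.92, σ_y = 513.0 → σ = 40.3 MPa, n = 12.7
  candidate U: E = 298.5, α = 3.47, σ_y = 564.7 → σ = 266 MPa, n = 2.13
Smallest n: candidate P with n = 0.775.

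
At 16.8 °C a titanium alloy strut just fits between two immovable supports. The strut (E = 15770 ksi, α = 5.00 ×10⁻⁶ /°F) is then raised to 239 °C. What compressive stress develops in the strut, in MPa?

217 MPa

E = 15770 ksi = 108.7 GPa.
α = 5.00×10⁻⁶/°F × 9/5 = 9.00×10⁻⁶/K.
ΔT = 222.2 K. Constrained thermal stress σ = E·α·ΔT = 108.7×10³ MPa × 9.00×10⁻⁶ × 222.2 = 217 MPa (compressive).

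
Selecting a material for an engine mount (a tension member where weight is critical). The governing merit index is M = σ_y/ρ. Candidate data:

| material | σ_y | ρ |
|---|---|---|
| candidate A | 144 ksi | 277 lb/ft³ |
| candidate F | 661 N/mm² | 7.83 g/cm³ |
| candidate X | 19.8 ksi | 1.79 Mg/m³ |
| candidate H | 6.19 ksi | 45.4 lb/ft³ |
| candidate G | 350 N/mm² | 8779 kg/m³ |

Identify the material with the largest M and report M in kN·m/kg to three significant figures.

After converting to SI:
  candidate A: σ_y = 992.8 MPa, ρ = 4437 kg/m³
  candidate F: σ_y = 661.0 MPa, ρ = 7830 kg/m³
  candidate X: σ_y = 136.5 MPa, ρ = 1790 kg/m³
  candidate H: σ_y = 42.68 MPa, ρ = 727.2 kg/m³
  candidate G: σ_y = 350.0 MPa, ρ = 8779 kg/m³
  candidate A: M = 224 kN·m/kg
  candidate F: M = 84.4 kN·m/kg
  candidate X: M = 76.3 kN·m/kg
  candidate H: M = 58.7 kN·m/kg
  candidate G: M = 39.9 kN·m/kg
Candidate A has the largest M.

candidate A, M = 224 kN·m/kg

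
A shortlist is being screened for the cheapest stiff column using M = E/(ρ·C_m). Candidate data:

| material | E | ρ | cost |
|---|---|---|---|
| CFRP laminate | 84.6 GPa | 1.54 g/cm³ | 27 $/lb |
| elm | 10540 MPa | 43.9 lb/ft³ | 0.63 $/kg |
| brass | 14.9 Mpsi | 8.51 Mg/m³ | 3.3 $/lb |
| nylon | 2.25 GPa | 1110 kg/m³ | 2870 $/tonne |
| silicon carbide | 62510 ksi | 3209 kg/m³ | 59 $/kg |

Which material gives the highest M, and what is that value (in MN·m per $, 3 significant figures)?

elm, M = 23.8 MN·m per $

Convert each candidate to consistent units, then evaluate M:
  CFRP laminate: E = 84.60 GPa, ρ = 1540 kg/m³, cost = 59.52 $/kg
  elm: E = 10.54 GPa, ρ = 703.2 kg/m³, cost = 0.6300 $/kg
  brass: E = 102.7 GPa, ρ = 8510 kg/m³, cost = 7.275 $/kg
  nylon: E = 2.250 GPa, ρ = 1110 kg/m³, cost = 2.870 $/kg
  silicon carbide: E = 431.0 GPa, ρ = 3209 kg/m³, cost = 59.00 $/kg
  elm: M = 23.8 MN·m per $
  silicon carbide: M = 2.28 MN·m per $
  brass: M = 1.66 MN·m per $
  CFRP laminate: M = 0.923 MN·m per $
  nylon: M = 0.706 MN·m per $
Elm has the largest M.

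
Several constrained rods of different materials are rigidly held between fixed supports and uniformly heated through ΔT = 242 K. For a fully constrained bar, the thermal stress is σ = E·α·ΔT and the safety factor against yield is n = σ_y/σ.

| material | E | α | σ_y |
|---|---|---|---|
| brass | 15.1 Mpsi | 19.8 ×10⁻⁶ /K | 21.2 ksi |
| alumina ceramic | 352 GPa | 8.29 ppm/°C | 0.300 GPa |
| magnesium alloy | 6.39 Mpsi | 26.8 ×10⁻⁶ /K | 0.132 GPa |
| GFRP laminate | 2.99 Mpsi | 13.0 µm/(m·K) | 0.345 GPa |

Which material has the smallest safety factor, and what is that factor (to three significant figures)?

brass, n = 0.293

With everything in SI (GPa, ×10⁻⁶/K, MPa):
  brass: E = 104.1, α = 19.8, σ_y = 146.2 → σ = 499 MPa, n = 0.293
  alumina ceramic: E = 352.0, α = 8.29, σ_y = 300.0 → σ = 706 MPa, n = 0.425
  magnesium alloy: E = 44.06, α = 26.8, σ_y = 132.0 → σ = 286 MPa, n = 0.462
  GFRP laminate: E = 20.62, α = 13.0, σ_y = 345.0 → σ = 64.9 MPa, n = 5.32
Smallest n: brass with n = 0.293.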